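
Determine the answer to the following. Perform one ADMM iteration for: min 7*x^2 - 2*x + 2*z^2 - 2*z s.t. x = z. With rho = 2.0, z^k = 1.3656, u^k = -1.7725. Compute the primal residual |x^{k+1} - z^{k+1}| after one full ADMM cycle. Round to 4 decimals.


ADMM iteration with rho = 2.0, z^k = 1.3656, u^k = -1.7725
Step 1: x-update.
Minimize 7*x^2 - 2*x + (2.0/2)*(x - 1.3656 - 1.7725)^2
FOC: (2*7 + 2.0)*x = 2 + 2.0*(1.3656 + 1.7725)
x^{k+1} = 0.5173
Step 2: z-update.
Minimize 2*z^2 - 2*z + (2.0/2)*(0.5173 - z - 1.7725)^2
FOC: (2*2 + 2.0)*z = 2 + 2.0*(0.5173 - 1.7725)
z^{k+1} = -0.0851
Step 3: u-update.
u^{k+1} = -1.7725 + 0.5173 + 0.0851 = -1.1702
Step 4: Primal residual = |0.5173 + 0.0851| = 0.6023


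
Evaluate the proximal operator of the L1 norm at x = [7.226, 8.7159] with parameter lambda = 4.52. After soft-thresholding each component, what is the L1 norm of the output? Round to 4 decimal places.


Soft-thresholding with lambda = 4.52:
prox(7.226) = sign(7.226)*max(|7.226| - 4.52, 0) = 2.706
prox(8.7159) = sign(8.7159)*max(|8.7159| - 4.52, 0) = 4.1959
prox(x) = [2.706, 4.1959]
||prox(x)||_1 = 2.706 + 4.1959 = 6.9019


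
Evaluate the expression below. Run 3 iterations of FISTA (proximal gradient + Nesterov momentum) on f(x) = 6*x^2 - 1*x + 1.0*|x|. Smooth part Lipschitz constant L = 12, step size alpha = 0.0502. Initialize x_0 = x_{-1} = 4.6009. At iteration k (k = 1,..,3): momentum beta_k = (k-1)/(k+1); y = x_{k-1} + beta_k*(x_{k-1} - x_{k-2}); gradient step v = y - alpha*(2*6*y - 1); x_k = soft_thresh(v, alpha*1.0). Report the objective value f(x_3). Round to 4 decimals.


FISTA on f(x) = 6*x^2 - 1*x + 1.0*|x|
L = 12, alpha = 0.0502
Iteration 1: beta = 0.0, y = 4.6009 + 0.0*(4.6009 - 4.6009) = 4.6009
  grad(y) = 54.2108, v = y - alpha*grad = 1.8795
  prox(v) = soft_thresh(1.8795, 0.0502) = 1.8293
Iteration 2: beta = 0.3333, y = 1.8293 + 0.3333*(1.8293 - 4.6009) = 0.9055
  grad(y) = 9.8655, v = y - alpha*grad = 0.4102
  prox(v) = soft_thresh(0.4102, 0.0502) = 0.36
Iteration 3: beta = 0.5, y = 0.36 + 0.5*(0.36 - 1.8293) = -0.3746
  grad(y) = -5.4957, v = y - alpha*grad = -0.0988
  prox(v) = soft_thresh(-0.0988, 0.0502) = -0.0486
f(x_3) = 6*(-0.0486)^2 - 1*(-0.0486) + 1.0*|-0.0486| = 0.1113


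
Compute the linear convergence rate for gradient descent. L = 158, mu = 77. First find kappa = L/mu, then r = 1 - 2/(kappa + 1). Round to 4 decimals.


Step 1: Compute the condition number.
kappa = L/mu = 158/77 = 2.0519
Step 2: Compute the convergence rate.
r = 1 - 2/(kappa + 1) = 1 - 2*mu/(L + mu) = (L - mu)/(L + mu) = 81/235 = 0.3447


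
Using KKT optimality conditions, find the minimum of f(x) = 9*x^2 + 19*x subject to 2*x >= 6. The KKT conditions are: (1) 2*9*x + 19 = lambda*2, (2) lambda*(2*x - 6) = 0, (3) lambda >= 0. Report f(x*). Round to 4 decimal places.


Step 1: Try lambda = 0 (constraint inactive).
x_unc = -19/(2*9) = -1.0556
Check: 2*-1.0556 = -2.1112 < 6 -- violated!
Step 2: Constraint must be active: 2*x = 6
x* = 6/2 = 3.0
lambda = (2*9*3.0 + 19)/2 = 36.5
Step 3: Compute optimal value.
f(x*) = 9*3.0^2 + 19*3.0 = 138.0


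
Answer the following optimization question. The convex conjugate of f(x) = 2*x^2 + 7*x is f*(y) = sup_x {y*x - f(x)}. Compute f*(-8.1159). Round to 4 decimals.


f*(y) = sup_x {y*x - a*x^2 - b*x} = sup_x {(y-b)*x - a*x^2}
FOC: (y - b) - 2a*x = 0 => x* = (y - b)/(2a)
x* = (-8.1159 - 7)/(2*2) = -3.779
f*(-8.1159) = (y-b)^2/(4a) = (-8.1159 - 7)^2/(4*2)
= 228.4904/8 = 28.5613


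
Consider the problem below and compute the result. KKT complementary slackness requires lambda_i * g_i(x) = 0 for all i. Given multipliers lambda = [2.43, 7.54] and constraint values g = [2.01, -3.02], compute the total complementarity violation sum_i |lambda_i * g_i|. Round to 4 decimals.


KKT complementary slackness check:
lambda_1 * g_1 = 2.43 * 2.01 = 4.8843
lambda_2 * g_2 = 7.54 * -3.02 = -22.7708
Total violation = 4.8843 + 22.7708 = 27.6551


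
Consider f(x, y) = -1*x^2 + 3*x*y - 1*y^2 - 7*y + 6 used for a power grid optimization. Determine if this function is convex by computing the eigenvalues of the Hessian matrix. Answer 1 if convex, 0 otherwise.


The Hessian of f(x,y) = -1*x^2 + 3*x*y - 1*y^2 - 7*y + 6 is:
H = [[-2, 3], [3, -2]]
Trace = -2 - 2 = -4
Determinant = -2*-2 - (3)^2 = -5
Discriminant = (-4)^2 - 4*-5 = 36.0
Eigenvalues: lambda_1 = -5.0, lambda_2 = 1.0
The function is not convex.

0


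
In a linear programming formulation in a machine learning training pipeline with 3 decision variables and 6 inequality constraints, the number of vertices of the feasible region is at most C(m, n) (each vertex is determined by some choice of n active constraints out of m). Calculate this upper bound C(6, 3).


Each vertex corresponds to some choice of n active constraints out of m, so the number of vertices is at most C(m, n) = m! / (n!(m-n)!).
m = 6, n = 3
Numerator: 6 * 5 * 4
Denominator: 3! = 6
C(6, 3) = 20


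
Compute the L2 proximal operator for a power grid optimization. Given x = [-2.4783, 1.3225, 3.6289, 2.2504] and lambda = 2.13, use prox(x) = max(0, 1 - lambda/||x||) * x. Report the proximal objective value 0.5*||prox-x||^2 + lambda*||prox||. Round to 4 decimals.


Step 1: Compute ||x||.
||x|| = 5.1112
Step 2: Compute scaling factor.
scale = max(0, 1 - 2.13/5.1112) = 0.5833
Step 3: prox(x) = [-1.4455, 0.7714, 2.1166, 1.3126]
||prox(x)|| = 2.9812
Step 4: Proximal objective.
0.5*||prox-x||^2 = 2.2685
lambda*||prox|| = 6.35
Total = 8.6184


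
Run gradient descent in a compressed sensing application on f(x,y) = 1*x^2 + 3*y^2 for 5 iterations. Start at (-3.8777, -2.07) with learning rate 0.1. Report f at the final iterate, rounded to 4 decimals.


Gradient descent on f(x,y) = 1*x^2 + 3*y^2.
Starting point: (-3.8777, -2.07), alpha = 0.1
Step 1: grad_x = 2*1*-3.8777 = -7.7554, grad_y = 2*3*-2.07 = -12.42
  x_1 = -3.8777 - 0.1*-7.7554 = -3.1022
  y_1 = -2.07 - 0.1*-12.42 = -0.828
Step 2: grad_x = 2*1*-3.1022 = -6.2043, grad_y = 2*3*-0.828 = -4.968
  x_2 = -3.1022 - 0.1*-6.2043 = -2.4817
  y_2 = -0.828 - 0.1*-4.968 = -0.3312
Step 3: grad_x = 2*1*-2.4817 = -4.9635, grad_y = 2*3*-0.3312 = -1.9872
  x_3 = -2.4817 - 0.1*-4.9635 = -1.9854
  y_3 = -0.3312 - 0.1*-1.9872 = -0.1325
Step 4: grad_x = 2*1*-1.9854 = -3.9708, grad_y = 2*3*-0.1325 = -0.7949
  x_4 = -1.9854 - 0.1*-3.9708 = -1.5883
  y_4 = -0.1325 - 0.1*-0.7949 = -0.053
Step 5: grad_x = 2*1*-1.5883 = -3.1766, grad_y = 2*3*-0.053 = -0.318
  x_5 = -1.5883 - 0.1*-3.1766 = -1.2706
  y_5 = -0.053 - 0.1*-0.318 = -0.0212
f(-1.2706, -0.0212) = 1*(-1.2706)^2 + 3*(-0.0212)^2 = 1.6159


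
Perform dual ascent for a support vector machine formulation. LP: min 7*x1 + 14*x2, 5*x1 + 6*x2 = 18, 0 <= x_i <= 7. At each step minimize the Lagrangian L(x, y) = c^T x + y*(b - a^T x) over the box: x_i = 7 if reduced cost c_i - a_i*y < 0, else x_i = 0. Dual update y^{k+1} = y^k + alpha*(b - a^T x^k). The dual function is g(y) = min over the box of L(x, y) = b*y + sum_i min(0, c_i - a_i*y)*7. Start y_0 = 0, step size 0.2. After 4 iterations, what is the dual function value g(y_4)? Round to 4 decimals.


Dual ascent for LP: min 7*x1 + 14*x2, 5*x1 + 6*x2 = 18, 0 <= x_i <= 7
Step 1: y^k = 0.0, reduced costs: (7.0, 14.0)
  x^k = (0.0, 0.0), subgradient = b - a^T x = 18.0
  y^{k+1} = 0.0 + 0.2*18.0 = 3.6
Step 2: y^k = 3.6, reduced costs: (-11.0, -7.6)
  x^k = (7.0, 7.0), subgradient = b - a^T x = -59.0
  y^{k+1} = 3.6 + 0.2*-59.0 = -8.2
Step 3: y^k = -8.2, reduced costs: (48.0, 63.2)
  x^k = (0.0, 0.0), subgradient = b - a^T x = 18.0
  y^{k+1} = -8.2 + 0.2*18.0 = -4.6
Step 4: y^k = -4.6, reduced costs: (30.0, 41.6)
  x^k = (0.0, 0.0), subgradient = b - a^T x = 18.0
  y^{k+1} = -4.6 + 0.2*18.0 = -1.0
Dual objective at y_4 = -1.0: reduced costs (12.0, 20.0), box minimizer x = (0.0, 0.0)
g(y_4) = b*y + (c1 - a1*y)*x1 + (c2 - a2*y)*x2 = 18*(-1.0) + 12.0*0.0 + 20.0*0.0 = -18.0 + 0.0 + 0.0 = -18.0


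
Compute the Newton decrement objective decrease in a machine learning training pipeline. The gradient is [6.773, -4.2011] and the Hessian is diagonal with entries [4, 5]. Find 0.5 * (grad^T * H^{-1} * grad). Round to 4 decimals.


Step 1: H is diagonal, so H^(-1) * g = [1.6933, -0.8402].
Step 2: g^T H^(-1) g = sum_i g_i^2 / H_ii
  = (6.773)^2/4 + (-4.2011)^2/5
  = 11.4684 + 3.5298 = 14.9982
Step 3: Objective decrease = 0.5 * g^T H^(-1) g = 7.4991


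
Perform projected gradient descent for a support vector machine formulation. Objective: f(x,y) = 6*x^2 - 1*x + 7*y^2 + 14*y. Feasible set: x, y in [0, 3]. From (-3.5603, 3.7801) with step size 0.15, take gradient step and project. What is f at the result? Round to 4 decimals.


Step 1: Compute gradient at (-3.5603, 3.7801).
grad_x = 2*6*-3.5603 - 1 = -43.7236
grad_y = 2*7*3.7801 + 14 = 66.9214
Step 2: Gradient step.
x_raw = -3.5603 - 0.15*-43.7236 = 2.9982
y_raw = 3.7801 - 0.15*66.9214 = -6.2581
Step 3: Project onto [0, 3].
x_proj = clip(2.9982) = 2.9982
y_proj = clip(-6.2581) = 0.0
Step 4: Evaluate f.
f(2.9982, 0.0) = 50.9384


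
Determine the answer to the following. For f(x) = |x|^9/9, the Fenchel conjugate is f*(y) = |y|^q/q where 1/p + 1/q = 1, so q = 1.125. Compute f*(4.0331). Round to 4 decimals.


The conjugate exponent q satisfies 1/p + 1/q = 1.
p = 9, so q = 9/(9 - 1) = 1.125
|y|^q = 4.0331^1.125 = 4.8011
f*(4.0331) = 4.8011 / 1.125 = 4.2677


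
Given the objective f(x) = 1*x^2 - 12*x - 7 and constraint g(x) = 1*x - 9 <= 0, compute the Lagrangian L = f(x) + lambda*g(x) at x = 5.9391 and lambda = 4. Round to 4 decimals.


Step 1: Evaluate f(x).
f(5.9391) = 1*5.9391^2 - 12*5.9391 - 7 = -42.9963
Step 2: Evaluate g(x).
g(5.9391) = 1*5.9391 - 9 = -3.0609
Step 3: Compute Lagrangian.
L = -42.9963 + 4*-3.0609 = -55.2399


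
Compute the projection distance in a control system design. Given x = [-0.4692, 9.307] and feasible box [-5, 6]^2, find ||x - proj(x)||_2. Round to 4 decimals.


Project each component onto [-5, 6].
clip(-0.4692) = -0.4692, clip(9.307) = 6.0
Projection = [-0.4692, 6.0]
Squared diffs: [0.0, 10.9362]
Distance = sqrt(10.9362) = 3.307


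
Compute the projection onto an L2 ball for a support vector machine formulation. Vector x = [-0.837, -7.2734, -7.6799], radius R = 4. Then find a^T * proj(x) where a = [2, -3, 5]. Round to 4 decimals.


Step 1: Compute ||x|| (intermediates to 6 decimals).
||x|| = sqrt((-0.837)^2 + (-7.2734)^2 + (-7.6799)^2) = 10.61055
Step 2: Project.
Since ||x|| > R, scale = R/||x|| = 4/10.61055 = 0.376983, proj(x) = scale * x
proj(x) = [-0.315535, -2.741948, -2.895192]
Step 3: Dot product.
a^T * proj(x) = 2*(-0.315535) - 3*(-2.741948) + 5*(-2.895192) = -6.8812


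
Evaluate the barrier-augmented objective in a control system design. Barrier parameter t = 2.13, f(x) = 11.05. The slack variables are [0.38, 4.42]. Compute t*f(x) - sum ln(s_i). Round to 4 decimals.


Step 1: Compute log-barrier.
ln values: [-0.9676, 1.4861]
phi = -(-0.9676 + 1.4861) = -0.5186
Step 2: Compute augmented objective.
t*f(x) = 2.13*11.05 = 23.5365
Total = 23.5365 - 0.5186 = 23.0179


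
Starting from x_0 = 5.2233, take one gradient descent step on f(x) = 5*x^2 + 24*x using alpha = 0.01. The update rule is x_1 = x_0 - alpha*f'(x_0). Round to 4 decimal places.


We compute the gradient at x_0 and apply the update.
f'(x) = 10*x + 24
f'(5.2233) = 10*5.2233 + 24 = 76.233
x_1 = 5.2233 - 0.01*76.233 = 4.461


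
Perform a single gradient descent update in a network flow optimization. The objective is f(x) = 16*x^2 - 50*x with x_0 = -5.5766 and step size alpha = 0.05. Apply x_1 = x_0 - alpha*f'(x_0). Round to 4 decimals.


We compute the gradient at x_0 and apply the update.
f'(x) = 32*x - 50
f'(-5.5766) = 32*-5.5766 - 50 = -228.4512
x_1 = -5.5766 - 0.05*-228.4512 = 5.846


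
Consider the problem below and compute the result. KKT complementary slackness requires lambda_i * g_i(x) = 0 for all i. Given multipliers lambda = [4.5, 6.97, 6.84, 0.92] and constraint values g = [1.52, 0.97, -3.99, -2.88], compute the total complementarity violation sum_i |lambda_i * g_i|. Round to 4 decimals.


KKT complementary slackness check:
lambda_1 * g_1 = 4.5 * 1.52 = 6.84
lambda_2 * g_2 = 6.97 * 0.97 = 6.7609
lambda_3 * g_3 = 6.84 * -3.99 = -27.2916
lambda_4 * g_4 = 0.92 * -2.88 = -2.6496
Total violation = 6.84 + 6.7609 + 27.2916 + 2.6496 = 43.5421


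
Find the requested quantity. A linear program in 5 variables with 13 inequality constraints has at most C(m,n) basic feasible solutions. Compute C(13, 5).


Each vertex corresponds to some choice of n active constraints out of m, so the number of vertices is at most C(m, n) = m! / (n!(m-n)!).
m = 13, n = 5
Numerator: 13 * 12 * 11 * 10 * 9
Denominator: 5! = 120
C(13, 5) = 1287


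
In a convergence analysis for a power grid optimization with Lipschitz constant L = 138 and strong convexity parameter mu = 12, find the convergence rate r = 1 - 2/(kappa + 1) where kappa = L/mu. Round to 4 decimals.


Step 1: Compute the condition number.
kappa = L/mu = 138/12 = 11.5
Step 2: Compute the convergence rate.
r = 1 - 2/(kappa + 1) = 1 - 2*mu/(L + mu) = (L - mu)/(L + mu) = 126/150 = 0.84


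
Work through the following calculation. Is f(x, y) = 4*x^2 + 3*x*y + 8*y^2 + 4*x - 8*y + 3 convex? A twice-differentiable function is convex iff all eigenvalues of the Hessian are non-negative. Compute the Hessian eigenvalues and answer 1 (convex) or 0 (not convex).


The Hessian of f(x,y) = 4*x^2 + 3*x*y + 8*y^2 + 4*x - 8*y + 3 is:
H = [[8, 3], [3, 16]]
Trace = 8 + 16 = 24
Determinant = 8*16 - (3)^2 = 119
Discriminant = (24)^2 - 4*119 = 100.0
Eigenvalues: lambda_1 = 7.0, lambda_2 = 17.0
The function is convex.

1


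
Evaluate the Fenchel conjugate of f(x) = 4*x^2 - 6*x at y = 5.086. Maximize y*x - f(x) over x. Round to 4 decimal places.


f*(y) = sup_x {y*x - a*x^2 - b*x} = sup_x {(y-b)*x - a*x^2}
FOC: (y - b) - 2a*x = 0 => x* = (y - b)/(2a)
x* = (5.086 + 6)/(2*4) = 1.3858
f*(5.086) = (y-b)^2/(4a) = (5.086 + 6)^2/(4*4)
= 122.8994/16 = 7.6812


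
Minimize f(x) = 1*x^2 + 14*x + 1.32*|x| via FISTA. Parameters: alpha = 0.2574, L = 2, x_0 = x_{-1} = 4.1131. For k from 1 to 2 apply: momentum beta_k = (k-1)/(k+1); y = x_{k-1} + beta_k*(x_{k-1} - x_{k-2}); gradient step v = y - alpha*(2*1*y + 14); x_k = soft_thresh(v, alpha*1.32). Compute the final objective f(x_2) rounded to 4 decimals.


FISTA on f(x) = 1*x^2 + 14*x + 1.32*|x|
L = 2, alpha = 0.2574
Iteration 1: beta = 0.0, y = 4.1131 + 0.0*(4.1131 - 4.1131) = 4.1131
  grad(y) = 22.2262, v = y - alpha*grad = -1.6079
  prox(v) = soft_thresh(-1.6079, 0.3398) = -1.2682
Iteration 2: beta = 0.3333, y = -1.2682 + 0.3333*(-1.2682 - 4.1131) = -3.0619
  grad(y) = 7.8762, v = y - alpha*grad = -5.0892
  prox(v) = soft_thresh(-5.0892, 0.3398) = -4.7495
f(x_2) = 1*(-4.7495)^2 + 14*(-4.7495) + 1.32*|-4.7495| = -37.6658


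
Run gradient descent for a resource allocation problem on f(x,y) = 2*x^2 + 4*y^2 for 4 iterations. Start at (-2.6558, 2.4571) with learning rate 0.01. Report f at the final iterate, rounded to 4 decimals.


Gradient descent on f(x,y) = 2*x^2 + 4*y^2.
Starting point: (-2.6558, 2.4571), alpha = 0.01
Step 1: grad_x = 2*2*-2.6558 = -10.6232, grad_y = 2*4*2.4571 = 19.6568
  x_1 = -2.6558 - 0.01*-10.6232 = -2.5496
  y_1 = 2.4571 - 0.01*19.6568 = 2.2605
Step 2: grad_x = 2*2*-2.5496 = -10.1983, grad_y = 2*4*2.2605 = 18.0843
  x_2 = -2.5496 - 0.01*-10.1983 = -2.4476
  y_2 = 2.2605 - 0.01*18.0843 = 2.0797
Step 3: grad_x = 2*2*-2.4476 = -9.7903, grad_y = 2*4*2.0797 = 16.6375
  x_3 = -2.4476 - 0.01*-9.7903 = -2.3497
  y_3 = 2.0797 - 0.01*16.6375 = 1.9133
Step 4: grad_x = 2*2*-2.3497 = -9.3987, grad_y = 2*4*1.9133 = 15.3065
  x_4 = -2.3497 - 0.01*-9.3987 = -2.2557
  y_4 = 1.9133 - 0.01*15.3065 = 1.7602
f(-2.2557, 1.7602) = 2*(-2.2557)^2 + 4*1.7602^2 = 22.5702


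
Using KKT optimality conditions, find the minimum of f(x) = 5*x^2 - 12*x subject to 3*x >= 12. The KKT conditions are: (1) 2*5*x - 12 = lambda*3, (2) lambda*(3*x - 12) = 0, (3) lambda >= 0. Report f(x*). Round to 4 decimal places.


Step 1: Try lambda = 0 (constraint inactive).
x_unc = 12/(2*5) = 1.2
Check: 3*1.2 = 3.6 < 12 -- violated!
Step 2: Constraint must be active: 3*x = 12
x* = 12/3 = 4.0
lambda = (2*5*4.0 - 12)/3 = 9.3333
Step 3: Compute optimal value.
f(x*) = 5*4.0^2 - 12*4.0 = 32.0


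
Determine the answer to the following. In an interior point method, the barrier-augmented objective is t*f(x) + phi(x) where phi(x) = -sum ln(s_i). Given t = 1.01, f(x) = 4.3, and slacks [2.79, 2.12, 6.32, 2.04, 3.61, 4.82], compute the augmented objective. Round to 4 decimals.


Step 1: Compute log-barrier.
ln values: [1.026, 0.7514, 1.8437, 0.7129, 1.2837, 1.5728]
phi = -(1.026 + 0.7514 + 1.8437 + 0.7129 + 1.2837 + 1.5728) = -7.1906
Step 2: Compute augmented objective.
t*f(x) = 1.01*4.3 = 4.343
Total = 4.343 - 7.1906 = -2.8476


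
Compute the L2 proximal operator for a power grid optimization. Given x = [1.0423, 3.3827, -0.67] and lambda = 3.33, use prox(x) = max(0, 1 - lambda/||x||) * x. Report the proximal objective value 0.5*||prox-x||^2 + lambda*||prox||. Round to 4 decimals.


Step 1: Compute ||x||.
||x|| = 3.6025
Step 2: Compute scaling factor.
scale = max(0, 1 - 3.33/3.6025) = 0.0756
Step 3: prox(x) = [0.0788, 0.2559, -0.0507]
||prox(x)|| = 0.2725
Step 4: Proximal objective.
0.5*||prox-x||^2 = 5.5445
lambda*||prox|| = 0.9074
Total = 6.4518


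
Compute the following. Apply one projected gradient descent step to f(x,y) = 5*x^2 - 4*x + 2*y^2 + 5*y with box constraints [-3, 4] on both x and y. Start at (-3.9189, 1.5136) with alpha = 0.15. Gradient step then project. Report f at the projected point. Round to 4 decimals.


Step 1: Compute gradient at (-3.9189, 1.5136).
grad_x = 2*5*-3.9189 - 4 = -43.189
grad_y = 2*2*1.5136 + 5 = 11.0544
Step 2: Gradient step.
x_raw = -3.9189 - 0.15*-43.189 = 2.5595
y_raw = 1.5136 - 0.15*11.0544 = -0.1446
Step 3: Project onto [-3, 4].
x_proj = clip(2.5595) = 2.5595
y_proj = clip(-0.1446) = -0.1446
Step 4: Evaluate f.
f(2.5595, -0.1446) = 21.8351


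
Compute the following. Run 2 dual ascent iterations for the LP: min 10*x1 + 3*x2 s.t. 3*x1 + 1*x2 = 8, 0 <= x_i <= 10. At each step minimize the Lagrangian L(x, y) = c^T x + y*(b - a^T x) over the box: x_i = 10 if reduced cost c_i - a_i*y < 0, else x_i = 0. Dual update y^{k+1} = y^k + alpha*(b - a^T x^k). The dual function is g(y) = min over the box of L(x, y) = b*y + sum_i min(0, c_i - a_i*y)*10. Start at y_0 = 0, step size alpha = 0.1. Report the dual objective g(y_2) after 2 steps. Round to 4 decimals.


Dual ascent for LP: min 10*x1 + 3*x2, 3*x1 + 1*x2 = 8, 0 <= x_i <= 10
Step 1: y^k = 0.0, reduced costs: (10.0, 3.0)
  x^k = (0.0, 0.0), subgradient = b - a^T x = 8.0
  y^{k+1} = 0.0 + 0.1*8.0 = 0.8
Step 2: y^k = 0.8, reduced costs: (7.6, 2.2)
  x^k = (0.0, 0.0), subgradient = b - a^T x = 8.0
  y^{k+1} = 0.8 + 0.1*8.0 = 1.6
Dual objective at y_2 = 1.6: reduced costs (5.2, 1.4), box minimizer x = (0.0, 0.0)
g(y_2) = b*y + (c1 - a1*y)*x1 + (c2 - a2*y)*x2 = 8*1.6 + 5.2*0.0 + 1.4*0.0 = 12.8 + 0.0 + 0.0 = 12.8


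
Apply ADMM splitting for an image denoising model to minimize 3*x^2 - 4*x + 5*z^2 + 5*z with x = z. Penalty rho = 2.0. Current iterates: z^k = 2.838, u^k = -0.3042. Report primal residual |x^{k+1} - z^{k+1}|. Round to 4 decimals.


ADMM iteration with rho = 2.0, z^k = 2.838, u^k = -0.3042
Step 1: x-update.
Minimize 3*x^2 - 4*x + (2.0/2)*(x - 2.838 - 0.3042)^2
FOC: (2*3 + 2.0)*x = 4 + 2.0*(2.838 + 0.3042)
x^{k+1} = 1.2856
Step 2: z-update.
Minimize 5*z^2 + 5*z + (2.0/2)*(1.2856 - z - 0.3042)^2
FOC: (2*5 + 2.0)*z = -5 + 2.0*(1.2856 - 0.3042)
z^{k+1} = -0.2531
Step 3: u-update.
u^{k+1} = -0.3042 + 1.2856 + 0.2531 = 1.2345
Step 4: Primal residual = |1.2856 + 0.2531| = 1.5387


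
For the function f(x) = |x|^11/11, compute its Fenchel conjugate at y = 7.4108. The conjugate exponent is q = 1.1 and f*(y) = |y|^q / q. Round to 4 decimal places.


The conjugate exponent q satisfies 1/p + 1/q = 1.
p = 11, so q = 11/(11 - 1) = 1.1
|y|^q = 7.4108^1.1 = 9.0542
f*(7.4108) = 9.0542 / 1.1 = 8.2311


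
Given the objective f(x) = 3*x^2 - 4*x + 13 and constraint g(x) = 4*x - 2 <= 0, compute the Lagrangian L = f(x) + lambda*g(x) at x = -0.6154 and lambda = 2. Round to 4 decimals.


Step 1: Evaluate f(x).
f(-0.6154) = 3*(-0.6154)^2 - 4*(-0.6154) + 13 = 16.5978
Step 2: Evaluate g(x).
g(-0.6154) = 4*-0.6154 - 2 = -4.4616
Step 3: Compute Lagrangian.
L = 16.5978 + 2*-4.4616 = 7.6746


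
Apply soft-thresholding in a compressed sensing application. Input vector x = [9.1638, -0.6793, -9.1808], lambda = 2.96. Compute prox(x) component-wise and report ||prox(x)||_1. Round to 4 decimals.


Soft-thresholding with lambda = 2.96:
prox(9.1638) = sign(9.1638)*max(|9.1638| - 2.96, 0) = 6.2038
prox(-0.6793) = sign(-0.6793)*max(|-0.6793| - 2.96, 0) = 0.0
prox(-9.1808) = sign(-9.1808)*max(|-9.1808| - 2.96, 0) = -6.2208
prox(x) = [6.2038, 0.0, -6.2208]
||prox(x)||_1 = 6.2038 + 0.0 + 6.2208 = 12.4246


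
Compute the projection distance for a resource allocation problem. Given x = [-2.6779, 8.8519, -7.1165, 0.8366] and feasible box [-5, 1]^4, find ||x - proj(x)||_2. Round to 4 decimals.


Project each component onto [-5, 1].
clip(-2.6779) = -2.6779, clip(8.8519) = 1.0, clip(-7.1165) = -5.0, clip(0.8366) = 0.8366
Projection = [-2.6779, 1.0, -5.0, 0.8366]
Squared diffs: [0.0, 61.6523, 4.4796, 0.0]
Distance = sqrt(66.1319) = 8.1322


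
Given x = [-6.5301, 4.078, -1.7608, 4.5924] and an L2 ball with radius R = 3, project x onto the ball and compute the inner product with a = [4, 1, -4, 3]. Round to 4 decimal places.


Step 1: Compute ||x|| (intermediates to 6 decimals).
||x|| = sqrt((-6.5301)^2 + 4.078^2 + (-1.7608)^2 + 4.5924^2) = 9.1358
Step 2: Project.
Since ||x|| > R, scale = R/||x|| = 3/9.1358 = 0.328378, proj(x) = scale * x
proj(x) = [-2.144341, 1.339125, -0.578208, 1.508043]
Step 3: Dot product.
a^T * proj(x) = 4*(-2.144341) + 1*1.339125 - 4*(-0.578208) + 3*1.508043 = -0.4013


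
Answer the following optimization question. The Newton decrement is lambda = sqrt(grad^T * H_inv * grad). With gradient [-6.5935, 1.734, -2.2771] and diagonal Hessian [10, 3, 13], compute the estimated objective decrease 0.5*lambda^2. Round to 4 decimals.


Step 1: H is diagonal, so H^(-1) * g = [-0.6594, 0.578, -0.1752].
Step 2: g^T H^(-1) g = sum_i g_i^2 / H_ii
  = (-6.5935)^2/10 + (1.734)^2/3 + (-2.2771)^2/13
  = 4.3474 + 1.0023 + 0.3989 = 5.7485
Step 3: Objective decrease = 0.5 * g^T H^(-1) g = 2.8743


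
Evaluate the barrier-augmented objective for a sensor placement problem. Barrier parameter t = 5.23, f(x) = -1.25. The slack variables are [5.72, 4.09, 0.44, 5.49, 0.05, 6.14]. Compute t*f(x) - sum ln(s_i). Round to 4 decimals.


Step 1: Compute log-barrier.
ln values: [1.744, 1.4085, -0.821, 1.7029, -2.9957, 1.8148]
phi = -(1.744 + 1.4085 - 0.821 + 1.7029 - 2.9957 + 1.8148) = -2.8536
Step 2: Compute augmented objective.
t*f(x) = 5.23*-1.25 = -6.5375
Total = -6.5375 - 2.8536 = -9.3911


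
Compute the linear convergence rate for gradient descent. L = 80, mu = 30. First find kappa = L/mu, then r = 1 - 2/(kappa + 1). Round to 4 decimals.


Step 1: Compute the condition number.
kappa = L/mu = 80/30 = 2.6667
Step 2: Compute the convergence rate.
r = 1 - 2/(kappa + 1) = 1 - 2*mu/(L + mu) = (L - mu)/(L + mu) = 50/110 = 0.4545


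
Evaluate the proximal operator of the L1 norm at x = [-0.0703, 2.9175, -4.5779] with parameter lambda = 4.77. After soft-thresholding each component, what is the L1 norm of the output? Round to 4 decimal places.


Soft-thresholding with lambda = 4.77:
prox(-0.0703) = sign(-0.0703)*max(|-0.0703| - 4.77, 0) = 0.0
prox(2.9175) = sign(2.9175)*max(|2.9175| - 4.77, 0) = 0.0
prox(-4.5779) = sign(-4.5779)*max(|-4.5779| - 4.77, 0) = 0.0
prox(x) = [0.0, 0.0, 0.0]
||prox(x)||_1 = 0.0 + 0.0 + 0.0 = 0.0


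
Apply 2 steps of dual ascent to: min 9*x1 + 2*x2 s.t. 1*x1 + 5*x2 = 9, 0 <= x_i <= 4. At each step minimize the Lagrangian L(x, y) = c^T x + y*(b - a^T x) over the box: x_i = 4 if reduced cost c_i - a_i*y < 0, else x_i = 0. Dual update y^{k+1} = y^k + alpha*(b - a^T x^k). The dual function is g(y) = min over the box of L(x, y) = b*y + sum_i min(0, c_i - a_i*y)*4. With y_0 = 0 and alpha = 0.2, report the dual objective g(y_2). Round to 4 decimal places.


Dual ascent for LP: min 9*x1 + 2*x2, 1*x1 + 5*x2 = 9, 0 <= x_i <= 4
Step 1: y^k = 0.0, reduced costs: (9.0, 2.0)
  x^k = (0.0, 0.0), subgradient = b - a^T x = 9.0
  y^{k+1} = 0.0 + 0.2*9.0 = 1.8
Step 2: y^k = 1.8, reduced costs: (7.2, -7.0)
  x^k = (0.0, 4.0), subgradient = b - a^T x = -11.0
  y^{k+1} = 1.8 + 0.2*-11.0 = -0.4
Dual objective at y_2 = -0.4: reduced costs (9.4, 4.0), box minimizer x = (0.0, 0.0)
g(y_2) = b*y + (c1 - a1*y)*x1 + (c2 - a2*y)*x2 = 9*(-0.4) + 9.4*0.0 + 4.0*0.0 = -3.6 + 0.0 + 0.0 = -3.6


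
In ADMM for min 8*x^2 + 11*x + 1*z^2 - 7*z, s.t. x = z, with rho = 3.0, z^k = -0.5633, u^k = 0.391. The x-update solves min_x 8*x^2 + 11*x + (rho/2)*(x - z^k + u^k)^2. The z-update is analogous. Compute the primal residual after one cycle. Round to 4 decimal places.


ADMM iteration with rho = 3.0, z^k = -0.5633, u^k = 0.391
Step 1: x-update.
Minimize 8*x^2 + 11*x + (3.0/2)*(x + 0.5633 + 0.391)^2
FOC: (2*8 + 3.0)*x = -11 + 3.0*(-0.5633 - 0.391)
x^{k+1} = -0.7296
Step 2: z-update.
Minimize 1*z^2 - 7*z + (3.0/2)*(-0.7296 - z + 0.391)^2
FOC: (2*1 + 3.0)*z = 7 + 3.0*(-0.7296 + 0.391)
z^{k+1} = 1.1968
Step 3: u-update.
u^{k+1} = 0.391 - 0.7296 - 1.1968 = -1.5355
Step 4: Primal residual = |-0.7296 - 1.1968| = 1.9265


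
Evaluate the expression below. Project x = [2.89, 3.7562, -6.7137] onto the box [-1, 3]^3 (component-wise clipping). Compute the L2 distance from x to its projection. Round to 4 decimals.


Project each component onto [-1, 3].
clip(2.89) = 2.89, clip(3.7562) = 3.0, clip(-6.7137) = -1.0
Projection = [2.89, 3.0, -1.0]
Squared diffs: [0.0, 0.5718, 32.6464]
Distance = sqrt(33.2182) = 5.7635


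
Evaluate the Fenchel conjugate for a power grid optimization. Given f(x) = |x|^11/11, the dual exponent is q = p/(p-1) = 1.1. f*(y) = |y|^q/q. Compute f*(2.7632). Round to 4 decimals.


The conjugate exponent q satisfies 1/p + 1/q = 1.
p = 11, so q = 11/(11 - 1) = 1.1
|y|^q = 2.7632^1.1 = 3.0588
f*(2.7632) = 3.0588 / 1.1 = 2.7807


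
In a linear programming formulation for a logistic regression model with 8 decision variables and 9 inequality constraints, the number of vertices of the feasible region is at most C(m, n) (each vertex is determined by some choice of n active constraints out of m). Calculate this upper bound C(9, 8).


Each vertex corresponds to some choice of n active constraints out of m, so the number of vertices is at most C(m, n) = m! / (n!(m-n)!).
m = 9, n = 8
Numerator: 9 * 8 * 7 * 6 * 5 * 4 * 3 * 2
Denominator: 8! = 40320
C(9, 8) = 9


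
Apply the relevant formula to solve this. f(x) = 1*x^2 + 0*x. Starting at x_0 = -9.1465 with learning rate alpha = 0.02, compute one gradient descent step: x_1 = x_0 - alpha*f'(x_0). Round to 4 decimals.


We compute the gradient at x_0 and apply the update.
f'(x) = 2*x + 0
f'(-9.1465) = 2*-9.1465 + 0 = -18.293
x_1 = -9.1465 - 0.02*-18.293 = -8.7806


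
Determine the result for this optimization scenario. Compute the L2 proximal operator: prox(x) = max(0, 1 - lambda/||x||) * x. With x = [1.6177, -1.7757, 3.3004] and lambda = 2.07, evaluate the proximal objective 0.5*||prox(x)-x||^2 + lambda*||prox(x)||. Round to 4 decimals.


Step 1: Compute ||x||.
||x|| = 4.082
Step 2: Compute scaling factor.
scale = max(0, 1 - 2.07/4.082) = 0.4929
Step 3: prox(x) = [0.7974, -0.8752, 1.6268]
||prox(x)|| = 2.012
Step 4: Proximal objective.
0.5*||prox-x||^2 = 2.1425
lambda*||prox|| = 4.1648
Total = 6.3073


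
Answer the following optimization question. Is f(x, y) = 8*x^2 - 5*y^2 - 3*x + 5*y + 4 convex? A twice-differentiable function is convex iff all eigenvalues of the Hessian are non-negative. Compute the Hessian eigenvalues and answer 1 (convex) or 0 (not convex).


The Hessian of f(x,y) = 8*x^2 - 5*y^2 - 3*x + 5*y + 4 is:
H = [[16, 0], [0, -10]]
Trace = 16 - 10 = 6
Determinant = 16*-10 - (0)^2 = -160
Discriminant = (6)^2 - 4*-160 = 676.0
Eigenvalues: lambda_1 = -10.0, lambda_2 = 16.0
The function is not convex.

0


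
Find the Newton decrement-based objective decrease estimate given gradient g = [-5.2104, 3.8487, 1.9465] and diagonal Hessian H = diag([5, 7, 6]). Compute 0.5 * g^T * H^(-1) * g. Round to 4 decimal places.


Step 1: H is diagonal, so H^(-1) * g = [-1.0421, 0.5498, 0.3244].
Step 2: g^T H^(-1) g = sum_i g_i^2 / H_ii
  = (-5.2104)^2/5 + (3.8487)^2/7 + (1.9465)^2/6
  = 5.4297 + 2.1161 + 0.6315 = 8.1772
Step 3: Objective decrease = 0.5 * g^T H^(-1) g = 4.0886


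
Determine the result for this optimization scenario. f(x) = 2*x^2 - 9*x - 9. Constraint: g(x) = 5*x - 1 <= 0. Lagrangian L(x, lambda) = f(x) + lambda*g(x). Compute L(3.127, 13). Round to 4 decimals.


Step 1: Evaluate f(x).
f(3.127) = 2*3.127^2 - 9*3.127 - 9 = -17.5867
Step 2: Evaluate g(x).
g(3.127) = 5*3.127 - 1 = 14.635
Step 3: Compute Lagrangian.
L = -17.5867 + 13*14.635 = 172.6683


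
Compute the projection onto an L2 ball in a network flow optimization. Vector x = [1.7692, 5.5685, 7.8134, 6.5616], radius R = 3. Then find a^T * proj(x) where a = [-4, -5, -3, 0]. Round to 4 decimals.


Step 1: Compute ||x|| (intermediates to 6 decimals).
||x|| = sqrt(1.7692^2 + 5.5685^2 + 7.8134^2 + 6.5616^2) = 11.757639
Step 2: Project.
Since ||x|| > R, scale = R/||x|| = 3/11.757639 = 0.255153, proj(x) = scale * x
proj(x) = [0.451417, 1.420819, 1.993612, 1.674212]
Step 3: Dot product.
a^T * proj(x) = -4*0.451417 - 5*1.420819 - 3*1.993612 + 0*1.674212 = -14.8906


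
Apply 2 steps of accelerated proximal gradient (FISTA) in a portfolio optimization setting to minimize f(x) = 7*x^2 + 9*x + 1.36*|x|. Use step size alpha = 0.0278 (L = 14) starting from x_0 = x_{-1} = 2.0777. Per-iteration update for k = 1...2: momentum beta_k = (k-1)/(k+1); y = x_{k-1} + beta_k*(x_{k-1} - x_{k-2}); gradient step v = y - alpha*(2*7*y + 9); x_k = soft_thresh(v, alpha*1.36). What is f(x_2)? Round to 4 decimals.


FISTA on f(x) = 7*x^2 + 9*x + 1.36*|x|
L = 14, alpha = 0.0278
Iteration 1: beta = 0.0, y = 2.0777 + 0.0*(2.0777 - 2.0777) = 2.0777
  grad(y) = 38.0878, v = y - alpha*grad = 1.0189
  prox(v) = soft_thresh(1.0189, 0.0378) = 0.9811
Iteration 2: beta = 0.3333, y = 0.9811 + 0.3333*(0.9811 - 2.0777) = 0.6155
  grad(y) = 17.617, v = y - alpha*grad = 0.1257
  prox(v) = soft_thresh(0.1257, 0.0378) = 0.0879
f(x_2) = 7*0.0879^2 + 9*0.0879 + 1.36*|0.0879| = 0.9652


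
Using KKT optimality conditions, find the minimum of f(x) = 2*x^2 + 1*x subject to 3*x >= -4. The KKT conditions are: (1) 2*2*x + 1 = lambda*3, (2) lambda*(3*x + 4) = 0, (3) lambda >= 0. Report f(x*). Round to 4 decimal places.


Step 1: Try lambda = 0 (constraint inactive).
Stationarity: 2*2*x + 1 = 0
x* = -1/(2*2) = -0.25
Check constraint: 3*-0.25 = -0.75 >= -4 -- satisfied.
Step 2: Compute optimal value.
f(x*) = 2*(-0.25)^2 + 1*(-0.25) = -0.125


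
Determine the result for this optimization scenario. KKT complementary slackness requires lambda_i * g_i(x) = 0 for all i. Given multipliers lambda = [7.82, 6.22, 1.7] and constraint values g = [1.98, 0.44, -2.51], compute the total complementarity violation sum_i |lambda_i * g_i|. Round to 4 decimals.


KKT complementary slackness check:
lambda_1 * g_1 = 7.82 * 1.98 = 15.4836
lambda_2 * g_2 = 6.22 * 0.44 = 2.7368
lambda_3 * g_3 = 1.7 * -2.51 = -4.267
Total violation = 15.4836 + 2.7368 + 4.267 = 22.4874


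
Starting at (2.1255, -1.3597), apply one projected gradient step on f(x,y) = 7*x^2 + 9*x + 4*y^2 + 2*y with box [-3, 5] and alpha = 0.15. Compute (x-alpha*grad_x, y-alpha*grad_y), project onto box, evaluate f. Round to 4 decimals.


Step 1: Compute gradient at (2.1255, -1.3597).
grad_x = 2*7*2.1255 + 9 = 38.757
grad_y = 2*4*-1.3597 + 2 = -8.8776
Step 2: Gradient step.
x_raw = 2.1255 - 0.15*38.757 = -3.6881
y_raw = -1.3597 - 0.15*-8.8776 = -0.0281
Step 3: Project onto [-3, 5].
x_proj = clip(-3.6881) = -3.0
y_proj = clip(-0.0281) = -0.0281
Step 4: Evaluate f.
f(-3.0, -0.0281) = 35.947


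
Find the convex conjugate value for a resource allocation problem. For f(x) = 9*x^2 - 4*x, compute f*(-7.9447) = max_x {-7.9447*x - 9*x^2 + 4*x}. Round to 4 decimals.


f*(y) = sup_x {y*x - a*x^2 - b*x} = sup_x {(y-b)*x - a*x^2}
FOC: (y - b) - 2a*x = 0 => x* = (y - b)/(2a)
x* = (-7.9447 + 4)/(2*9) = -0.2192
f*(-7.9447) = (y-b)^2/(4a) = (-7.9447 + 4)^2/(4*9)
= 15.5607/36 = 0.4322


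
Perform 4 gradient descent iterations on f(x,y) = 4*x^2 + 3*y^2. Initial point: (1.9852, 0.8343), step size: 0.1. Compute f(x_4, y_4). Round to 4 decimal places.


Gradient descent on f(x,y) = 4*x^2 + 3*y^2.
Starting point: (1.9852, 0.8343), alpha = 0.1
Step 1: grad_x = 2*4*1.9852 = 15.8816, grad_y = 2*3*0.8343 = 5.0058
  x_1 = 1.9852 - 0.1*15.8816 = 0.397
  y_1 = 0.8343 - 0.1*5.0058 = 0.3337
Step 2: grad_x = 2*4*0.397 = 3.1763, grad_y = 2*3*0.3337 = 2.0023
  x_2 = 0.397 - 0.1*3.1763 = 0.0794
  y_2 = 0.3337 - 0.1*2.0023 = 0.1335
Step 3: grad_x = 2*4*0.0794 = 0.6353, grad_y = 2*3*0.1335 = 0.8009
  x_3 = 0.0794 - 0.1*0.6353 = 0.0159
  y_3 = 0.1335 - 0.1*0.8009 = 0.0534
Step 4: grad_x = 2*4*0.0159 = 0.1271, grad_y = 2*3*0.0534 = 0.3204
  x_4 = 0.0159 - 0.1*0.1271 = 0.0032
  y_4 = 0.0534 - 0.1*0.3204 = 0.0214
f(0.0032, 0.0214) = 4*0.0032^2 + 3*0.0214^2 = 0.0014


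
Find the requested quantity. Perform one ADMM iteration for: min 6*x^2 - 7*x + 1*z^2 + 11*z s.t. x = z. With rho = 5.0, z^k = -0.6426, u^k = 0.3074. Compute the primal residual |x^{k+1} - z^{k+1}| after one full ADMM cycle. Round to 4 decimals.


ADMM iteration with rho = 5.0, z^k = -0.6426, u^k = 0.3074
Step 1: x-update.
Minimize 6*x^2 - 7*x + (5.0/2)*(x + 0.6426 + 0.3074)^2
FOC: (2*6 + 5.0)*x = 7 + 5.0*(-0.6426 - 0.3074)
x^{k+1} = 0.1324
Step 2: z-update.
Minimize 1*z^2 + 11*z + (5.0/2)*(0.1324 - z + 0.3074)^2
FOC: (2*1 + 5.0)*z = -11 + 5.0*(0.1324 + 0.3074)
z^{k+1} = -1.2573
Step 3: u-update.
u^{k+1} = 0.3074 + 0.1324 + 1.2573 = 1.6971
Step 4: Primal residual = |0.1324 + 1.2573| = 1.3897


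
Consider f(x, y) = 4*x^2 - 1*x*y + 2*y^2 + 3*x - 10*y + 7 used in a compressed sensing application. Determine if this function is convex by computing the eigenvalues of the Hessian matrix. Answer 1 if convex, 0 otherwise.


The Hessian of f(x,y) = 4*x^2 - 1*x*y + 2*y^2 + 3*x - 10*y + 7 is:
H = [[8, -1], [-1, 4]]
Trace = 8 + 4 = 12
Determinant = 8*4 - (-1)^2 = 31
Discriminant = (12)^2 - 4*31 = 20.0
Eigenvalues: lambda_1 = 3.7639, lambda_2 = 8.2361
The function is convex.

1


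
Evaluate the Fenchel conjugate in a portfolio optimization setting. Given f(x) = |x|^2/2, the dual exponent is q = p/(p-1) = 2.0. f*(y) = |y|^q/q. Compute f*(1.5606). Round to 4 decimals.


The conjugate exponent q satisfies 1/p + 1/q = 1.
p = 2, so q = 2/(2 - 1) = 2.0
|y|^q = 1.5606^2.0 = 2.4355
f*(1.5606) = 2.4355 / 2.0 = 1.2177


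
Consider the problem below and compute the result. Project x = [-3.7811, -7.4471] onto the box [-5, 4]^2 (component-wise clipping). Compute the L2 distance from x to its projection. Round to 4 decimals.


Project each component onto [-5, 4].
clip(-3.7811) = -3.7811, clip(-7.4471) = -5.0
Projection = [-3.7811, -5.0]
Squared diffs: [0.0, 5.9883]
Distance = sqrt(5.9883) = 2.4471


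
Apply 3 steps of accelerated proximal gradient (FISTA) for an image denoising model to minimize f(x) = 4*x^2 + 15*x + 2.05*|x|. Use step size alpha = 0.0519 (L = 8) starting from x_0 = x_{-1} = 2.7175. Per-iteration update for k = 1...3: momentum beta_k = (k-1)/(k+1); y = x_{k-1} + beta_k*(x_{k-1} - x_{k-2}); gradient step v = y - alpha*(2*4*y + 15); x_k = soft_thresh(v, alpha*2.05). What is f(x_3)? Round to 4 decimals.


FISTA on f(x) = 4*x^2 + 15*x + 2.05*|x|
L = 8, alpha = 0.0519
Iteration 1: beta = 0.0, y = 2.7175 + 0.0*(2.7175 - 2.7175) = 2.7175
  grad(y) = 36.74, v = y - alpha*grad = 0.8107
  prox(v) = soft_thresh(0.8107, 0.1064) = 0.7043
Iteration 2: beta = 0.3333, y = 0.7043 + 0.3333*(0.7043 - 2.7175) = 0.0332
  grad(y) = 15.2659, v = y - alpha*grad = -0.7591
  prox(v) = soft_thresh(-0.7591, 0.1064) = -0.6527
Iteration 3: beta = 0.5, y = -0.6527 + 0.5*(-0.6527 - 0.7043) = -1.3312
  grad(y) = 4.3508, v = y - alpha*grad = -1.557
  prox(v) = soft_thresh(-1.557, 0.1064) = -1.4506
f(x_3) = 4*(-1.4506)^2 + 15*(-1.4506) + 2.05*|-1.4506| = -10.3683


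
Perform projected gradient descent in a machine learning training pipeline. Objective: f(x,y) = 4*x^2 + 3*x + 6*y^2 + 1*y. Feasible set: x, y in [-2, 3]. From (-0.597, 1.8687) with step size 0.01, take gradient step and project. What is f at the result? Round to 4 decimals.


Step 1: Compute gradient at (-0.597, 1.8687).
grad_x = 2*4*-0.597 + 3 = -1.776
grad_y = 2*6*1.8687 + 1 = 23.4244
Step 2: Gradient step.
x_raw = -0.597 - 0.01*-1.776 = -0.5792
y_raw = 1.8687 - 0.01*23.4244 = 1.6345
Step 3: Project onto [-2, 3].
x_proj = clip(-0.5792) = -0.5792
y_proj = clip(1.6345) = 1.6345
Step 4: Evaluate f.
f(-0.5792, 1.6345) = 17.2675


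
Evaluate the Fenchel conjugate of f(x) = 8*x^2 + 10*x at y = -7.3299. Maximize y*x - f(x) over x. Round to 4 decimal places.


f*(y) = sup_x {y*x - a*x^2 - b*x} = sup_x {(y-b)*x - a*x^2}
FOC: (y - b) - 2a*x = 0 => x* = (y - b)/(2a)
x* = (-7.3299 - 10)/(2*8) = -1.0831
f*(-7.3299) = (y-b)^2/(4a) = (-7.3299 - 10)^2/(4*8)
= 300.3254/32 = 9.3852


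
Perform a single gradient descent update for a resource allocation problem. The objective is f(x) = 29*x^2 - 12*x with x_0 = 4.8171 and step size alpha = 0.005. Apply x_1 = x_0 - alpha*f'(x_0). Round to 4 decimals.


We compute the gradient at x_0 and apply the update.
f'(x) = 58*x - 12
f'(4.8171) = 58*4.8171 - 12 = 267.3918
x_1 = 4.8171 - 0.005*267.3918 = 3.4801


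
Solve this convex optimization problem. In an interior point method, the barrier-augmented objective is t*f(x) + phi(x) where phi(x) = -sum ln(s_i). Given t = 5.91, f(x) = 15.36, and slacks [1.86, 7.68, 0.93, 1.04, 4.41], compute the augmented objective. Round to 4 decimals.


Step 1: Compute log-barrier.
ln values: [0.6206, 2.0386, -0.0726, 0.0392, 1.4839]
phi = -(0.6206 + 2.0386 - 0.0726 + 0.0392 + 1.4839) = -4.1097
Step 2: Compute augmented objective.
t*f(x) = 5.91*15.36 = 90.7776
Total = 90.7776 - 4.1097 = 86.6679


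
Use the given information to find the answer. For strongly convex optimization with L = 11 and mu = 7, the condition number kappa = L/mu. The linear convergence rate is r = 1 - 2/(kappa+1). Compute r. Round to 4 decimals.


Step 1: Compute the condition number.
kappa = L/mu = 11/7 = 1.5714
Step 2: Compute the convergence rate.
r = 1 - 2/(kappa + 1) = 1 - 2*mu/(L + mu) = (L - mu)/(L + mu) = 4/18 = 0.2222


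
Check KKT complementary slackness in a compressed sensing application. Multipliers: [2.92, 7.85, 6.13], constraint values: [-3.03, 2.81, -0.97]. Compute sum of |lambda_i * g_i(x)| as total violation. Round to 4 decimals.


KKT complementary slackness check:
lambda_1 * g_1 = 2.92 * -3.03 = -8.8476
lambda_2 * g_2 = 7.85 * 2.81 = 22.0585
lambda_3 * g_3 = 6.13 * -0.97 = -5.9461
Total violation = 8.8476 + 22.0585 + 5.9461 = 36.8522


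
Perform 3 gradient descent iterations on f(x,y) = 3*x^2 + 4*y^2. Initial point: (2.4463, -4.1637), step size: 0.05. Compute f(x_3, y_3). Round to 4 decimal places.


Gradient descent on f(x,y) = 3*x^2 + 4*y^2.
Starting point: (2.4463, -4.1637), alpha = 0.05
Step 1: grad_x = 2*3*2.4463 = 14.6778, grad_y = 2*4*-4.1637 = -33.3096
  x_1 = 2.4463 - 0.05*14.6778 = 1.7124
  y_1 = -4.1637 - 0.05*-33.3096 = -2.4982
Step 2: grad_x = 2*3*1.7124 = 10.2745, grad_y = 2*4*-2.4982 = -19.9858
  x_2 = 1.7124 - 0.05*10.2745 = 1.1987
  y_2 = -2.4982 - 0.05*-19.9858 = -1.4989
Step 3: grad_x = 2*3*1.1987 = 7.1921, grad_y = 2*4*-1.4989 = -11.9915
  x_3 = 1.1987 - 0.05*7.1921 = 0.8391
  y_3 = -1.4989 - 0.05*-11.9915 = -0.8994
f(0.8391, -0.8994) = 3*0.8391^2 + 4*(-0.8994)^2 = 5.3476


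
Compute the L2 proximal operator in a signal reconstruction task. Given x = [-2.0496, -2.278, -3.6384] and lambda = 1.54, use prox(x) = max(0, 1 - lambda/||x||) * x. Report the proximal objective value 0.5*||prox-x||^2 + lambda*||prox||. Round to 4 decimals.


Step 1: Compute ||x||.
||x|| = 4.7569
Step 2: Compute scaling factor.
scale = max(0, 1 - 1.54/4.7569) = 0.6763
Step 3: prox(x) = [-1.3861, -1.5405, -2.4605]
||prox(x)|| = 3.2169
Step 4: Proximal objective.
0.5*||prox-x||^2 = 1.1858
lambda*||prox|| = 4.954
Total = 6.1398
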